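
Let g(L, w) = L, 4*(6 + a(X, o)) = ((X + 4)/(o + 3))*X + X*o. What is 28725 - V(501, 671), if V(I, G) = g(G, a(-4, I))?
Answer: 28054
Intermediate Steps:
a(X, o) = -6 + X*o/4 + X*(4 + X)/(4*(3 + o)) (a(X, o) = -6 + (((X + 4)/(o + 3))*X + X*o)/4 = -6 + (((4 + X)/(3 + o))*X + X*o)/4 = -6 + (X*(4 + X)/(3 + o) + X*o)/4 = -6 + (X*o + X*(4 + X)/(3 + o))/4 = -6 + (X*o/4 + X*(4 + X)/(4*(3 + o))) = -6 + X*o/4 + X*(4 + X)/(4*(3 + o)))
V(I, G) = G
28725 - V(501, 671) = 28725 - 1*671 = 28725 - 671 = 28054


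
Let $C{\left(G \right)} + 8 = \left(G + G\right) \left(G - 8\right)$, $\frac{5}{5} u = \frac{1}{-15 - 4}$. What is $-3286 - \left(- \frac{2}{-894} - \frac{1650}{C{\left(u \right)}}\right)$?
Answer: $- \frac{2029404088}{577077} \approx -3516.7$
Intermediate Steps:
$u = - \frac{1}{19}$ ($u = \frac{1}{-15 - 4} = \frac{1}{-19} = - \frac{1}{19} \approx -0.052632$)
$C{\left(G \right)} = -8 + 2 G \left(-8 + G\right)$ ($C{\left(G \right)} = -8 + \left(G + G\right) \left(G - 8\right) = -8 + 2 G \left(-8 + G\right)$)
$-3286 - \left(- \frac{2}{-894} - \frac{1650}{C{\left(u \right)}}\right) = -3286 - \left(- \frac{2}{-894} - \frac{1650}{-8 - - \frac{16}{19} + 2 \left(- \frac{1}{19}\right)^{2}}\right) = -3286 - \left(\left(-2\right) \left(- \frac{1}{894}\right) - \frac{1650}{-8 + \frac{16}{19} + 2 \cdot \frac{1}{361}}\right) = -3286 - \left(\frac{1}{447} - \frac{1650}{-8 + \frac{16}{19} + \frac{2}{361}}\right) = -3286 - \left(\frac{1}{447} - \frac{1650}{- \frac{2582}{361}}\right) = -3286 - \left(\frac{1}{447} - - \frac{297825}{1291}\right) = -3286 - \left(\frac{1}{447} + \frac{297825}{1291}\right) = -3286 - \frac{133129066}{577077} = - \frac{2029404088}{577077}$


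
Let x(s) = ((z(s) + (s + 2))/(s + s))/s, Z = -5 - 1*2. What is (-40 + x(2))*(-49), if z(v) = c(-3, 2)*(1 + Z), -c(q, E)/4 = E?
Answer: 3283/2 ≈ 1641.5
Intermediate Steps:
Z = -7 (Z = -5 - 2 = -7)
c(q, E) = -4*E
z(v) = 48 (z(v) = (-4*2)*(1 - 7) = -8*(-6) = 48)
x(s) = (50 + s)/(2*s**2) (x(s) = ((48 + (s + 2))/(s + s))/s = ((48 + (2 + s))/((2*s)))/s = ((50 + s)*(1/(2*s)))/s = ((50 + s)/(2*s))/s = (50 + s)/(2*s**2))
(-40 + x(2))*(-49) = (-40 + (1/2)*(50 + 2)/2**2)*(-49) = (-40 + (1/2)*(1/4)*52)*(-49) = (-40 + 13/2)*(-49) = -67/2*(-49) = 3283/2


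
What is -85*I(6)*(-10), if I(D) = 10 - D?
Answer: 3400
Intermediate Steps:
-85*I(6)*(-10) = -85*(10 - 1*6)*(-10) = -85*(10 - 6)*(-10) = -85*4*(-10) = -340*(-10) = 3400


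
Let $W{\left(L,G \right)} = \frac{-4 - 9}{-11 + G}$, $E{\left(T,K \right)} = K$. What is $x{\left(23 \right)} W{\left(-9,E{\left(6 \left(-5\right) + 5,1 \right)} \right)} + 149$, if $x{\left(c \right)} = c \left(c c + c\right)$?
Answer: $\frac{83269}{5} \approx 16654.0$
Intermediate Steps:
$x{\left(c \right)} = c \left(c + c^{2}\right)$ ($x{\left(c \right)} = c \left(c^{2} + c\right) = c \left(c + c^{2}\right)$)
$W{\left(L,G \right)} = - \frac{13}{-11 + G}$
$x{\left(23 \right)} W{\left(-9,E{\left(6 \left(-5\right) + 5,1 \right)} \right)} + 149 = 23^{2} \left(1 + 23\right) \left(- \frac{13}{-11 + 1}\right) + 149 = 529 \cdot 24 \left(- \frac{13}{-10}\right) + 149 = 12696 \left(\left(-13\right) \left(- \frac{1}{10}\right)\right) + 149 = 12696 \cdot \frac{13}{10} + 149 = \frac{82524}{5} + 149 = \frac{83269}{5}$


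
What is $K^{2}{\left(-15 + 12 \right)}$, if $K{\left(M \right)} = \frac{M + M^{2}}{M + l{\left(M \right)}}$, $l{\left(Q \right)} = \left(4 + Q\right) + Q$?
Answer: $\frac{36}{25} \approx 1.44$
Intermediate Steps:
$l{\left(Q \right)} = 4 + 2 Q$
$K{\left(M \right)} = \frac{M + M^{2}}{4 + 3 M}$ ($K{\left(M \right)} = \frac{M + M^{2}}{M + \left(4 + 2 M\right)} = \frac{M + M^{2}}{4 + 3 M}$)
$K^{2}{\left(-15 + 12 \right)} = \left(\frac{\left(-15 + 12\right) \left(1 + \left(-15 + 12\right)\right)}{4 + 3 \left(-15 + 12\right)}\right)^{2} = \left(- \frac{3 \left(1 - 3\right)}{4 + 3 \left(-3\right)}\right)^{2} = \left(\left(-3\right) \frac{1}{4 - 9} \left(-2\right)\right)^{2} = \left(\left(-3\right) \frac{1}{-5} \left(-2\right)\right)^{2} = \left(\left(-3\right) \left(- \frac{1}{5}\right) \left(-2\right)\right)^{2} = \left(- \frac{6}{5}\right)^{2} = \frac{36}{25}$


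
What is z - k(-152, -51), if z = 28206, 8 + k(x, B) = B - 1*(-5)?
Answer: 28260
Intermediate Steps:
k(x, B) = -3 + B (k(x, B) = -8 + (B - 1*(-5)) = -8 + (B + 5) = -8 + (5 + B) = -3 + B)
z - k(-152, -51) = 28206 - (-3 - 51) = 28206 - 1*(-54) = 28206 + 54 = 28260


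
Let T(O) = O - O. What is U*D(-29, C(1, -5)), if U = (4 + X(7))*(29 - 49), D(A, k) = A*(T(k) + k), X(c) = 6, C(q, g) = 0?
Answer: 0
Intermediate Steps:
T(O) = 0
D(A, k) = A*k (D(A, k) = A*(0 + k) = A*k)
U = -200 (U = (4 + 6)*(29 - 49) = 10*(-20) = -200)
U*D(-29, C(1, -5)) = -(-5800)*0 = -200*0 = 0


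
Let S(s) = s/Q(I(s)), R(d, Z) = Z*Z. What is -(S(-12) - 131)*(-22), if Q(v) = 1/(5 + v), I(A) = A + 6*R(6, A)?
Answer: -229130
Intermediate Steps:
R(d, Z) = Z**2
I(A) = A + 6*A**2
S(s) = s*(5 + s*(1 + 6*s)) (S(s) = s/(1/(5 + s*(1 + 6*s))) = s*(5 + s*(1 + 6*s)))
-(S(-12) - 131)*(-22) = -(-12*(5 - 12 + 6*(-12)**2) - 131)*(-22) = -(-12*(5 - 12 + 6*144) - 131)*(-22) = -(-12*(5 - 12 + 864) - 131)*(-22) = -(-12*857 - 131)*(-22) = -(-10284 - 131)*(-22) = -(-10415)*(-22) = -1*229130 = -229130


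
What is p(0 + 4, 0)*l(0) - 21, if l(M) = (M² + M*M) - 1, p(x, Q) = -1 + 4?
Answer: -24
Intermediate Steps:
p(x, Q) = 3
l(M) = -1 + 2*M² (l(M) = (M² + M²) - 1 = 2*M² - 1 = -1 + 2*M²)
p(0 + 4, 0)*l(0) - 21 = 3*(-1 + 2*0²) - 21 = 3*(-1 + 2*0) - 21 = 3*(-1 + 0) - 21 = 3*(-1) - 21 = -3 - 21 = -24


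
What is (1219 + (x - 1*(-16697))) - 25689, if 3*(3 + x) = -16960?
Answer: -40288/3 ≈ -13429.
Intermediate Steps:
x = -16969/3 (x = -3 + (⅓)*(-16960) = -3 - 16960/3 = -16969/3 ≈ -5656.3)
(1219 + (x - 1*(-16697))) - 25689 = (1219 + (-16969/3 - 1*(-16697))) - 25689 = (1219 + (-16969/3 + 16697)) - 25689 = (1219 + 33122/3) - 25689 = 36779/3 - 25689 = -40288/3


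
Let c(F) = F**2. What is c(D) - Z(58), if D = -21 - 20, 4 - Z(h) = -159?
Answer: 1518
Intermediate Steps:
Z(h) = 163 (Z(h) = 4 - 1*(-159) = 4 + 159 = 163)
D = -41
c(D) - Z(58) = (-41)**2 - 1*163 = 1681 - 163 = 1518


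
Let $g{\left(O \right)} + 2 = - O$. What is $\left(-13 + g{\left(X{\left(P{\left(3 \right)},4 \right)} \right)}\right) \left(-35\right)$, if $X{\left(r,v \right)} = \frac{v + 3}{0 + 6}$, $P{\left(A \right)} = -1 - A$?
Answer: $\frac{3395}{6} \approx 565.83$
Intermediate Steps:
$X{\left(r,v \right)} = \frac{1}{2} + \frac{v}{6}$ ($X{\left(r,v \right)} = \frac{3 + v}{6} = \left(3 + v\right) \frac{1}{6} = \frac{1}{2} + \frac{v}{6}$)
$g{\left(O \right)} = -2 - O$
$\left(-13 + g{\left(X{\left(P{\left(3 \right)},4 \right)} \right)}\right) \left(-35\right) = \left(-13 - \left(\frac{5}{2} + \frac{2}{3}\right)\right) \left(-35\right) = \left(-13 - \frac{19}{6}\right) \left(-35\right) = \left(- \frac{97}{6}\right) \left(-35\right) = \frac{3395}{6}$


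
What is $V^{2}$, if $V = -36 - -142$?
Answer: $11236$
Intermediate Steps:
$V = 106$ ($V = -36 + 142 = 106$)
$V^{2} = 106^{2} = 11236$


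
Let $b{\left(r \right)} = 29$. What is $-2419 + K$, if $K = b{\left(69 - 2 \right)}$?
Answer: $-2390$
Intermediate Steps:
$K = 29$
$-2419 + K = -2419 + 29 = -2390$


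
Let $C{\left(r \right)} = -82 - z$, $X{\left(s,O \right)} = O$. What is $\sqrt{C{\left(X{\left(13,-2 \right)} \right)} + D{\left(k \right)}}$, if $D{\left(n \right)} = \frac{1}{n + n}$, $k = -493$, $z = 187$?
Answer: $\frac{i \sqrt{261521710}}{986} \approx 16.401 i$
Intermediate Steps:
$D{\left(n \right)} = \frac{1}{2 n}$
$C{\left(r \right)} = -269$ ($C{\left(r \right)} = -82 - 187 = -269$)
$\sqrt{C{\left(X{\left(13,-2 \right)} \right)} + D{\left(k \right)}} = \sqrt{-269 + \frac{1}{2 \left(-493\right)}} = \sqrt{-269 + \frac{1}{2} \left(- \frac{1}{493}\right)} = \sqrt{-269 - \frac{1}{986}} = \sqrt{- \frac{265235}{986}} = \frac{i \sqrt{261521710}}{986}$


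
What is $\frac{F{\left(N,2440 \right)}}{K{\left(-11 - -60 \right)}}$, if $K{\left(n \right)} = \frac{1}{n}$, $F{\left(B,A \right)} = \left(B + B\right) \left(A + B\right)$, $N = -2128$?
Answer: $-65065728$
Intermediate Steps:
$F{\left(B,A \right)} = 2 B \left(A + B\right)$
$\frac{F{\left(N,2440 \right)}}{K{\left(-11 - -60 \right)}} = \frac{2 \left(-2128\right) \left(2440 - 2128\right)}{\frac{1}{-11 - -60}} = \frac{2 \left(-2128\right) 312}{\frac{1}{-11 + 60}} = - \frac{1327872}{\frac{1}{49}} = - 1327872 \frac{1}{\frac{1}{49}} = \left(-1327872\right) 49 = -65065728$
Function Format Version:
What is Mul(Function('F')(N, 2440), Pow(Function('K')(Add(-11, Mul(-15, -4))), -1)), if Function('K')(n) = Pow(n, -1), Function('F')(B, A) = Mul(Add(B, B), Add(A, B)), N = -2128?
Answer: -65065728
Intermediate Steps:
Function('F')(B, A) = Mul(2, B, Add(A, B)) (Function('F')(B, A) = Mul(Mul(2, B), Add(A, B)) = Mul(2, B, Add(A, B)))
Mul(Function('F')(N, 2440), Pow(Function('K')(Add(-11, Mul(-15, -4))), -1)) = Mul(Mul(2, -2128, Add(2440, -2128)), Pow(Pow(Add(-11, Mul(-15, -4)), -1), -1)) = Mul(Mul(2, -2128, 312), Pow(Pow(Add(-11, 60), -1), -1)) = Mul(-1327872, Pow(Pow(49, -1), -1)) = Mul(-1327872, Pow(Rational(1, 49), -1)) = Mul(-1327872, 49) = -65065728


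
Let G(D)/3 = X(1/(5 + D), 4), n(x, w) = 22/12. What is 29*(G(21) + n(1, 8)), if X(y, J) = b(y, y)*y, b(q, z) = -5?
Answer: 1421/39 ≈ 36.436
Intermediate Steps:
X(y, J) = -5*y
n(x, w) = 11/6 (n(x, w) = 22*(1/12) = 11/6)
G(D) = -15/(5 + D) (G(D) = 3*(-5/(5 + D)) = -15/(5 + D))
29*(G(21) + n(1, 8)) = 29*(-15/(5 + 21) + 11/6) = 29*(-15/26 + 11/6) = 29*(49/39) = 1421/39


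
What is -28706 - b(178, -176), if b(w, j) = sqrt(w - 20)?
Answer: -28706 - sqrt(158) ≈ -28719.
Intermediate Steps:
b(w, j) = sqrt(-20 + w)
-28706 - b(178, -176) = -28706 - sqrt(-20 + 178) = -28706 - sqrt(158)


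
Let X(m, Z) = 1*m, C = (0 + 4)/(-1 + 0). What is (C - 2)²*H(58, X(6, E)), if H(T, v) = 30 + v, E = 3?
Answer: 1296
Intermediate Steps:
C = -4 (C = 4/(-1) = 4*(-1) = -4)
X(m, Z) = m
(C - 2)²*H(58, X(6, E)) = (-4 - 2)²*(30 + 6) = (-6)²*36 = 36*36 = 1296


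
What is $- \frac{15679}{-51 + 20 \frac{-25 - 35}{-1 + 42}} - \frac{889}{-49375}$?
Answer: $\frac{31743101324}{162493125} \approx 195.35$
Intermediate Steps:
$- \frac{15679}{-51 + 20 \frac{-25 - 35}{-1 + 42}} - \frac{889}{-49375} = - \frac{15679}{-51 + 20 \left(- \frac{60}{41}\right)} - - \frac{889}{49375} = - \frac{15679}{-51 + 20 \left(\left(-60\right) \frac{1}{41}\right)} + \frac{889}{49375} = - \frac{15679}{-51 + 20 \left(- \frac{60}{41}\right)} + \frac{889}{49375} = - \frac{15679}{-51 - \frac{1200}{41}} + \frac{889}{49375} = - \frac{15679}{- \frac{3291}{41}} + \frac{889}{49375} = \left(-15679\right) \left(- \frac{41}{3291}\right) + \frac{889}{49375} = \frac{642839}{3291} + \frac{889}{49375} = \frac{31743101324}{162493125}$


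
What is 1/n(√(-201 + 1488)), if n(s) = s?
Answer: √143/429 ≈ 0.027875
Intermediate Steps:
1/n(√(-201 + 1488)) = 1/(√(-201 + 1488)) = 1/(√1287) = 1/(3*√143) = √143/429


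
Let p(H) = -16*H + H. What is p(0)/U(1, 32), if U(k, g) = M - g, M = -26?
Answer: 0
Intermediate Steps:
p(H) = -15*H
U(k, g) = -26 - g
p(0)/U(1, 32) = (-15*0)/(-26 - 1*32) = 0/(-26 - 32) = 0/(-58) = 0*(-1/58) = 0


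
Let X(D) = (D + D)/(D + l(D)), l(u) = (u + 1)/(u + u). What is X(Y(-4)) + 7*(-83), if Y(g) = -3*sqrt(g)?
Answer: -2939513/5077 - 864*I/5077 ≈ -578.99 - 0.17018*I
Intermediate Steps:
l(u) = (1 + u)/(2*u) (l(u) = (1 + u)/((2*u)) = (1 + u)*(1/(2*u)) = (1 + u)/(2*u))
X(D) = 2*D/(D + (1 + D)/(2*D)) (X(D) = (D + D)/(D + (1 + D)/(2*D)) = (2*D)/(D + (1 + D)/(2*D)) = 2*D/(D + (1 + D)/(2*D)))
X(Y(-4)) + 7*(-83) = 4*(-6*I)**2/(1 - 6*I + 2*(-6*I)**2) + 7*(-83) = 4*(-6*I)**2/(1 - 6*I + 2*(-6*I)**2) - 581 = 4*(-36)/(1 - 6*I + 2*(-36)) - 581 = 4*(-36)/(1 - 6*I - 72) - 581 = 4*(-36)/(-71 - 6*I) - 581 = 4*(-36)*((-71 + 6*I)/5077) - 581 = (10224/5077 - 864*I/5077) - 581 = -2939513/5077 - 864*I/5077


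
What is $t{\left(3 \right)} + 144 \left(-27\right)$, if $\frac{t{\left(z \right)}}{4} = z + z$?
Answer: $-3864$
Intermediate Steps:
$t{\left(z \right)} = 8 z$ ($t{\left(z \right)} = 4 \left(z + z\right) = 4 \cdot 2 z = 8 z$)
$t{\left(3 \right)} + 144 \left(-27\right) = 8 \cdot 3 + 144 \left(-27\right) = 24 - 3888 = -3864$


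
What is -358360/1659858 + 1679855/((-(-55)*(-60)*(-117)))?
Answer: 88331932153/21362372460 ≈ 4.1349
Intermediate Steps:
-358360/1659858 + 1679855/((-(-55)*(-60)*(-117))) = -358360*1/1659858 + 1679855/((-55*60*(-117))) = -179180/829929 + 1679855/((-3300*(-117))) = -179180/829929 + 1679855/386100 = -179180/829929 + 1679855*(1/386100) = -179180/829929 + 335971/77220 = 88331932153/21362372460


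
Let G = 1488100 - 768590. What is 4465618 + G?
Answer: 5185128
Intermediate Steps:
G = 719510
4465618 + G = 4465618 + 719510 = 5185128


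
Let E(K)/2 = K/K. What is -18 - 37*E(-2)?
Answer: -92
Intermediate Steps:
E(K) = 2 (E(K) = 2*(K/K) = 2*1 = 2)
-18 - 37*E(-2) = -18 - 37*2 = -18 - 74 = -92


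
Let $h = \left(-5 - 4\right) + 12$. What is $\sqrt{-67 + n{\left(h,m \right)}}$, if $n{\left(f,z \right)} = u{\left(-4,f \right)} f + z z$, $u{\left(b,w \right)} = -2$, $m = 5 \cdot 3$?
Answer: $2 \sqrt{38} \approx 12.329$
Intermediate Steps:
$m = 15$
$h = 3$ ($h = \left(-5 - 4\right) + 12 = -9 + 12 = 3$)
$n{\left(f,z \right)} = z^{2} - 2 f$ ($n{\left(f,z \right)} = - 2 f + z z = - 2 f + z^{2} = z^{2} - 2 f$)
$\sqrt{-67 + n{\left(h,m \right)}} = \sqrt{-67 + \left(15^{2} - 6\right)} = \sqrt{-67 + \left(225 - 6\right)} = \sqrt{-67 + 219} = \sqrt{152} = 2 \sqrt{38}$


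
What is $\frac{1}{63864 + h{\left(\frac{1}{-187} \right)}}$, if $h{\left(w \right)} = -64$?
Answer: $\frac{1}{63800} \approx 1.5674 \cdot 10^{-5}$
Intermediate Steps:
$\frac{1}{63864 + h{\left(\frac{1}{-187} \right)}} = \frac{1}{63864 - 64} = \frac{1}{63800}$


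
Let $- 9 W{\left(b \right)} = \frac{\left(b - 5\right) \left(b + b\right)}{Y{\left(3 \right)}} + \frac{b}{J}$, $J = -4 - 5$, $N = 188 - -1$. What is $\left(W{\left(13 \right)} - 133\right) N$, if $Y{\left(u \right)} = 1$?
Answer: $- \frac{88424}{3} \approx -29475.0$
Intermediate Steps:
$N = 189$ ($N = 188 + 1 = 189$)
$J = -9$ ($J = -4 - 5 = -9$)
$W{\left(b \right)} = \frac{b}{81} - \frac{2 b \left(-5 + b\right)}{9}$ ($W{\left(b \right)} = - \frac{\frac{\left(b - 5\right) \left(b + b\right)}{1} + \frac{b}{-9}}{9} = - \frac{\left(-5 + b\right) 2 b 1 + b \left(- \frac{1}{9}\right)}{9} = - \frac{2 b \left(-5 + b\right) 1 - \frac{b}{9}}{9} = - \frac{2 b \left(-5 + b\right) - \frac{b}{9}}{9} = - \frac{- \frac{b}{9} + 2 b \left(-5 + b\right)}{9} = \frac{b}{81} - \frac{2 b \left(-5 + b\right)}{9}$)
$\left(W{\left(13 \right)} - 133\right) N = \left(\frac{1}{81} \cdot 13 \left(91 - 234\right) - 133\right) 189 = \left(\frac{1}{81} \cdot 13 \left(-143\right) - 133\right) 189 = \left(- \frac{1859}{81} - 133\right) 189 = \left(- \frac{12632}{81}\right) 189 = - \frac{88424}{3}$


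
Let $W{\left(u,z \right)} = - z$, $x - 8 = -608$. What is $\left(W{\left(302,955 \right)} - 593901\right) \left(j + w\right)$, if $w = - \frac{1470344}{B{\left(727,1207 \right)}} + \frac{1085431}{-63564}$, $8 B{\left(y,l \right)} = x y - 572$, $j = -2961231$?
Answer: $\frac{3056530360966614875582}{1735185963} \approx 1.7615 \cdot 10^{12}$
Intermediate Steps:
$x = -600$ ($x = 8 - 608 = -600$)
$B{\left(y,l \right)} = - \frac{143}{2} - 75 y$ ($B{\left(y,l \right)} = \frac{- 600 y - 572}{8} = \frac{-572 - 600 y}{8} = - \frac{143}{2} - 75 y$)
$w = \frac{68400424849}{6940743852}$ ($w = - \frac{1470344}{- \frac{143}{2} - 54525} + \frac{1085431}{-63564} = - \frac{1470344}{- \frac{143}{2} - 54525} + 1085431 \left(- \frac{1}{63564}\right) = - \frac{1470344}{- \frac{109193}{2}} - \frac{1085431}{63564} = \left(-1470344\right) \left(- \frac{2}{109193}\right) - \frac{1085431}{63564} = \frac{2940688}{109193} - \frac{1085431}{63564} = \frac{68400424849}{6940743852} \approx 9.8549$)
$\left(W{\left(302,955 \right)} - 593901\right) \left(j + w\right) = \left(\left(-1\right) 955 - 593901\right) \left(-2961231 + \frac{68400424849}{6940743852}\right) = \left(-955 - 593901\right) \left(- \frac{20553077457176963}{6940743852}\right) = \left(-594856\right) \left(- \frac{20553077457176963}{6940743852}\right) = \frac{3056530360966614875582}{1735185963}$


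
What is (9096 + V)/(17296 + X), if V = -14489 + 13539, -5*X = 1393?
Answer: 40730/85087 ≈ 0.47869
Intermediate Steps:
X = -1393/5 (X = -⅕*1393 = -1393/5 ≈ -278.60)
V = -950
(9096 + V)/(17296 + X) = (9096 - 950)/(17296 - 1393/5) = 8146/(85087/5) = 8146*(5/85087) = 40730/85087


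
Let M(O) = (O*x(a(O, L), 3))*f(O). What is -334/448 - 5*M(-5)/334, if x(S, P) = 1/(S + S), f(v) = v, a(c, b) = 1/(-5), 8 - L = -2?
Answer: 7111/37408 ≈ 0.19009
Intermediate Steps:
L = 10 (L = 8 - 1*(-2) = 8 + 2 = 10)
a(c, b) = -⅕
x(S, P) = 1/(2*S)
M(O) = -5*O²/2 (M(O) = (O*(1/(2*(-⅕))))*O = (O*((½)*(-5)))*O = (O*(-5/2))*O = (-5*O/2)*O = -5*O²/2)
-334/448 - 5*M(-5)/334 = -334/448 - (-25)*(-5)²/2/334 = -334*1/448 - (-25)*25/2*(1/334) = -167/224 - 5*(-125/2)*(1/334) = -167/224 + (625/2)*(1/334) = -167/224 + 625/668 = 7111/37408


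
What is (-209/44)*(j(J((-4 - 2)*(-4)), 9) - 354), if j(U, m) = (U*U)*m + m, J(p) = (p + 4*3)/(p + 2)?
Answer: 1052391/676 ≈ 1556.8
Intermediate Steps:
J(p) = (12 + p)/(2 + p) (J(p) = (p + 12)/(2 + p) = (12 + p)/(2 + p))
j(U, m) = m + m*U**2 (j(U, m) = U**2*m + m = m*U**2 + m = m + m*U**2)
(-209/44)*(j(J((-4 - 2)*(-4)), 9) - 354) = (-209/44)*(9*(1 + ((12 + (-4 - 2)*(-4))/(2 + (-4 - 2)*(-4)))**2) - 354) = (-209*1/44)*(9*(1 + ((12 - 6*(-4))/(2 - 6*(-4)))**2) - 354) = -19*(9*(1 + ((12 + 24)/(2 + 24))**2) - 354)/4 = -19*(9*(1 + (36/26)**2) - 354)/4 = -19*(9*(1 + ((1/26)*36)**2) - 354)/4 = -19*(9*(1 + (18/13)**2) - 354)/4 = -19*(9*(1 + 324/169) - 354)/4 = -19*(9*(493/169) - 354)/4 = -19*(4437/169 - 354)/4 = -19/4*(-55389/169) = 1052391/676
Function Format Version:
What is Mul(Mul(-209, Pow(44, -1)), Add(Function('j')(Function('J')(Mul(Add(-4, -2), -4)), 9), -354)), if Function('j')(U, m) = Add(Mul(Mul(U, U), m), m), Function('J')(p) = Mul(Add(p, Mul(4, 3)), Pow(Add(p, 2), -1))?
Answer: Rational(1052391, 676) ≈ 1556.8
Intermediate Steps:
Function('J')(p) = Mul(Pow(Add(2, p), -1), Add(12, p)) (Function('J')(p) = Mul(Add(p, 12), Pow(Add(2, p), -1)) = Mul(Add(12, p), Pow(Add(2, p), -1)) = Mul(Pow(Add(2, p), -1), Add(12, p)))
Function('j')(U, m) = Add(m, Mul(m, Pow(U, 2))) (Function('j')(U, m) = Add(Mul(Pow(U, 2), m), m) = Add(Mul(m, Pow(U, 2)), m) = Add(m, Mul(m, Pow(U, 2))))
Mul(Mul(-209, Pow(44, -1)), Add(Function('j')(Function('J')(Mul(Add(-4, -2), -4)), 9), -354)) = Mul(Mul(-209, Pow(44, -1)), Add(Mul(9, Add(1, Pow(Mul(Pow(Add(2, Mul(Add(-4, -2), -4)), -1), Add(12, Mul(Add(-4, -2), -4))), 2))), -354)) = Mul(Mul(-209, Rational(1, 44)), Add(Mul(9, Add(1, Pow(Mul(Pow(Add(2, Mul(-6, -4)), -1), Add(12, Mul(-6, -4))), 2))), -354)) = Mul(Rational(-19, 4), Add(Mul(9, Add(1, Pow(Mul(Pow(Add(2, 24), -1), Add(12, 24)), 2))), -354)) = Mul(Rational(-19, 4), Add(Mul(9, Add(1, Pow(Mul(Pow(26, -1), 36), 2))), -354)) = Mul(Rational(-19, 4), Add(Mul(9, Add(1, Pow(Mul(Rational(1, 26), 36), 2))), -354)) = Mul(Rational(-19, 4), Add(Mul(9, Add(1, Pow(Rational(18, 13), 2))), -354)) = Mul(Rational(-19, 4), Add(Mul(9, Add(1, Rational(324, 169))), -354)) = Mul(Rational(-19, 4), Add(Mul(9, Rational(493, 169)), -354)) = Mul(Rational(-19, 4), Add(Rational(4437, 169), -354)) = Mul(Rational(-19, 4), Rational(-55389, 169)) = Rational(1052391, 676)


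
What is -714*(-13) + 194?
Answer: 9476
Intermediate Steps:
-714*(-13) + 194 = -357*(-26) + 194 = 9282 + 194 = 9476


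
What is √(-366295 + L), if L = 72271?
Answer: 2*I*√73506 ≈ 542.24*I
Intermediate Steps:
√(-366295 + L) = √(-366295 + 72271) = √(-294024) = 2*I*√73506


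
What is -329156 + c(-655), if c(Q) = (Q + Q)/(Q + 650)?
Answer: -328894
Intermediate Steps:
c(Q) = 2*Q/(650 + Q) (c(Q) = (2*Q)/(650 + Q) = 2*Q/(650 + Q))
-329156 + c(-655) = -329156 + 2*(-655)/(650 - 655) = -329156 + 2*(-655)/(-5) = -329156 + 2*(-655)*(-⅕) = -329156 + 262 = -328894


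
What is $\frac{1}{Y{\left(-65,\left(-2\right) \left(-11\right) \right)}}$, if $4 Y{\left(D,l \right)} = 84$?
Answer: $\frac{1}{21} \approx 0.047619$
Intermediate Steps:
$Y{\left(D,l \right)} = 21$ ($Y{\left(D,l \right)} = \frac{1}{4} \cdot 84 = 21$)
$\frac{1}{Y{\left(-65,\left(-2\right) \left(-11\right) \right)}} = \frac{1}{21}$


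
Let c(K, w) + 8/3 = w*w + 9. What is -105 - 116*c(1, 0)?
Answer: -2519/3 ≈ -839.67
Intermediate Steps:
c(K, w) = 19/3 + w² (c(K, w) = -8/3 + (w*w + 9) = -8/3 + (w² + 9) = -8/3 + (9 + w²) = 19/3 + w²)
-105 - 116*c(1, 0) = -105 - 116*(19/3 + 0²) = -105 - 116*(19/3 + 0) = -105 - 116*19/3 = -105 - 2204/3 = -2519/3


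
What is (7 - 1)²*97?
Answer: 3492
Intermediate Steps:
(7 - 1)²*97 = 6²*97 = 36*97 = 3492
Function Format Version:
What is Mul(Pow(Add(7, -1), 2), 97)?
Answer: 3492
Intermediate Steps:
Mul(Pow(Add(7, -1), 2), 97) = Mul(Pow(6, 2), 97) = Mul(36, 97) = 3492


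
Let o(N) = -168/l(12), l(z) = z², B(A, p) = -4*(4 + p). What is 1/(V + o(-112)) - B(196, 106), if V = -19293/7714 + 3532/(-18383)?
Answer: 361038250267/821024909 ≈ 439.74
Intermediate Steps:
B(A, p) = -16 - 4*p
V = -381909067/141806462 (V = -19293*1/7714 + 3532*(-1/18383) = -19293/7714 - 3532/18383 = -381909067/141806462 ≈ -2.6932)
o(N) = -7/6 (o(N) = -168/(12²) = -168/144 = -168*1/144 = -7/6)
1/(V + o(-112)) - B(196, 106) = 1/(-381909067/141806462 - 7/6) - (-16 - 4*106) = 1/(-821024909/212709693) - (-16 - 424) = -212709693/821024909 - 1*(-440) = -212709693/821024909 + 440 = 361038250267/821024909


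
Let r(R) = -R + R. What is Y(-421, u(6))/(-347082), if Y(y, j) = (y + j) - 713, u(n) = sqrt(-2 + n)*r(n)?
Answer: 189/57847 ≈ 0.0032672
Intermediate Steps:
r(R) = 0
u(n) = 0 (u(n) = sqrt(-2 + n)*0 = 0)
Y(y, j) = -713 + j + y (Y(y, j) = (j + y) - 713 = -713 + j + y)
Y(-421, u(6))/(-347082) = (-713 + 0 - 421)/(-347082) = -1134*(-1/347082) = 189/57847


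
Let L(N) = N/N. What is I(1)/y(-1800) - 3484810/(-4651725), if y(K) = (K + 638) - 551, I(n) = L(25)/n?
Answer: 132551729/177075665 ≈ 0.74856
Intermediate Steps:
L(N) = 1
I(n) = 1/n
y(K) = 87 + K (y(K) = (638 + K) - 551 = 87 + K)
I(1)/y(-1800) - 3484810/(-4651725) = 1/(1*(87 - 1800)) - 3484810/(-4651725) = 1/(-1713) - 3484810*(-1/4651725) = 1*(-1/1713) + 696962/930345 = -1/1713 + 696962/930345 = 132551729/177075665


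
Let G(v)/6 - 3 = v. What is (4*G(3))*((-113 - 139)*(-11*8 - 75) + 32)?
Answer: 5919552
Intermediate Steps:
G(v) = 18 + 6*v
(4*G(3))*((-113 - 139)*(-11*8 - 75) + 32) = (4*(18 + 6*3))*((-113 - 139)*(-11*8 - 75) + 32) = (4*(18 + 18))*(-252*(-88 - 75) + 32) = (4*36)*(-252*(-163) + 32) = 144*(41076 + 32) = 144*41108 = 5919552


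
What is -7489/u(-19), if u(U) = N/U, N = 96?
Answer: 142291/96 ≈ 1482.2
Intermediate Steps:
u(U) = 96/U
-7489/u(-19) = -7489/(96/(-19)) = -7489/(96*(-1/19)) = -7489/(-96/19) = -7489*(-19/96) = 142291/96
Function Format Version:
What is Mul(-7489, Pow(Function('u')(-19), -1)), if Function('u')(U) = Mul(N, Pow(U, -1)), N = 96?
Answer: Rational(142291, 96) ≈ 1482.2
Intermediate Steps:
Function('u')(U) = Mul(96, Pow(U, -1))
Mul(-7489, Pow(Function('u')(-19), -1)) = Mul(-7489, Pow(Mul(96, Pow(-19, -1)), -1)) = Mul(-7489, Pow(Mul(96, Rational(-1, 19)), -1)) = Mul(-7489, Pow(Rational(-96, 19), -1)) = Mul(-7489, Rational(-19, 96)) = Rational(142291, 96)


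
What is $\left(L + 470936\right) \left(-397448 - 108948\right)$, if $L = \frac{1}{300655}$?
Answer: $- \frac{71700236467166076}{300655} \approx -2.3848 \cdot 10^{11}$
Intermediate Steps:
$L = \frac{1}{300655} \approx 3.3261 \cdot 10^{-6}$
$\left(L + 470936\right) \left(-397448 - 108948\right) = \left(\frac{1}{300655} + 470936\right) \left(-397448 - 108948\right) = \frac{141589263081}{300655} \left(-506396\right) = - \frac{71700236467166076}{300655}$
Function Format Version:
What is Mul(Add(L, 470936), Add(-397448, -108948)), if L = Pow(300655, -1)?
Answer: Rational(-71700236467166076, 300655) ≈ -2.3848e+11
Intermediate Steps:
L = Rational(1, 300655) ≈ 3.3261e-6
Mul(Add(L, 470936), Add(-397448, -108948)) = Mul(Add(Rational(1, 300655), 470936), Add(-397448, -108948)) = Mul(Rational(141589263081, 300655), -506396) = Rational(-71700236467166076, 300655)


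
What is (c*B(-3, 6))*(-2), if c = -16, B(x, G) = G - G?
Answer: 0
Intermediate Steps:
B(x, G) = 0
(c*B(-3, 6))*(-2) = -16*0*(-2) = 0*(-2) = 0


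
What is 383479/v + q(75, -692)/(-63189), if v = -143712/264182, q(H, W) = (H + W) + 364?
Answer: -118547535573139/168166992 ≈ -7.0494e+5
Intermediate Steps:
q(H, W) = 364 + H + W
v = -71856/132091 (v = -143712*1/264182 = -71856/132091 ≈ -0.54399)
383479/v + q(75, -692)/(-63189) = 383479/(-71856/132091) + (364 + 75 - 692)/(-63189) = 383479*(-132091/71856) - 253*(-1/63189) = -50654124589/71856 + 253/63189 = -118547535573139/168166992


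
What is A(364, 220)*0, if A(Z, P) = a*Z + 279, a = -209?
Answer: 0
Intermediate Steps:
A(Z, P) = 279 - 209*Z (A(Z, P) = -209*Z + 279 = 279 - 209*Z)
A(364, 220)*0 = (279 - 209*364)*0 = (279 - 76076)*0 = -75797*0 = 0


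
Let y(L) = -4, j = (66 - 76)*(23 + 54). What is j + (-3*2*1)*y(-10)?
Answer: -746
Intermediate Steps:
j = -770 (j = -10*77 = -770)
j + (-3*2*1)*y(-10) = -770 + (-3*2*1)*(-4) = -770 - 6*1*(-4) = -770 - 6*(-4) = -770 + 24 = -746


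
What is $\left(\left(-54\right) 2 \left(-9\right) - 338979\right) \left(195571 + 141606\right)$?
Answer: $-113968186239$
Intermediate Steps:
$\left(\left(-54\right) 2 \left(-9\right) - 338979\right) \left(195571 + 141606\right) = \left(\left(-108\right) \left(-9\right) - 338979\right) 337177 = \left(972 - 338979\right) 337177 = \left(-338007\right) 337177 = -113968186239$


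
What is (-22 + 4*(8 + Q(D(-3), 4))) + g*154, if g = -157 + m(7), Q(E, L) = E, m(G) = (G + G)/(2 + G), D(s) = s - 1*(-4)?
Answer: -215320/9 ≈ -23924.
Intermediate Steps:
D(s) = 4 + s (D(s) = s + 4 = 4 + s)
m(G) = 2*G/(2 + G) (m(G) = (2*G)/(2 + G) = 2*G/(2 + G))
g = -1399/9 (g = -157 + 2*7/(2 + 7) = -157 + 2*7/9 = -157 + 2*7*(⅑) = -157 + 14/9 = -1399/9 ≈ -155.44)
(-22 + 4*(8 + Q(D(-3), 4))) + g*154 = (-22 + 4*(8 + (4 - 3))) - 1399/9*154 = (-22 + 4*(8 + 1)) - 215446/9 = (-22 + 4*9) - 215446/9 = (-22 + 36) - 215446/9 = 14 - 215446/9 = -215320/9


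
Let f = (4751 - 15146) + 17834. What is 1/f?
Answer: 1/7439 ≈ 0.00013443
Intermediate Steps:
f = 7439 (f = -10395 + 17834 = 7439)
1/f = 1/7439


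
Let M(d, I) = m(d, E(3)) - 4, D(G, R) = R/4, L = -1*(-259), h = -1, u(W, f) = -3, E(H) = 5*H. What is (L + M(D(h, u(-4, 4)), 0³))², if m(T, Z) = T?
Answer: 1034289/16 ≈ 64643.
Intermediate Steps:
L = 259
D(G, R) = R/4 (D(G, R) = R*(¼) = R/4)
M(d, I) = -4 + d (M(d, I) = d - 4 = -4 + d)
(L + M(D(h, u(-4, 4)), 0³))² = (259 + (-4 + (¼)*(-3)))² = (259 + (-4 - ¾))² = (259 - 19/4)² = (1017/4)² = 1034289/16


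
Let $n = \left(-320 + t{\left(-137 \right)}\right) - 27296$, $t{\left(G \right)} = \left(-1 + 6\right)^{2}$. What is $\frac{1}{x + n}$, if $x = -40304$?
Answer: $- \frac{1}{67895} \approx -1.4729 \cdot 10^{-5}$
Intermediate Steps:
$t{\left(G \right)} = 25$ ($t{\left(G \right)} = 5^{2} = 25$)
$n = -27591$ ($n = \left(-320 + 25\right) - 27296 = -295 - 27296 = -27591$)
$\frac{1}{x + n} = \frac{1}{-40304 - 27591} = \frac{1}{-67895} = - \frac{1}{67895}$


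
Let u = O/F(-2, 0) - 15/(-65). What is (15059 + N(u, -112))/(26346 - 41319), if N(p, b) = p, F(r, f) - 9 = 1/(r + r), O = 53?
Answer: -2284902/2270905 ≈ -1.0062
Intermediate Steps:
F(r, f) = 9 + 1/(2*r) (F(r, f) = 9 + 1/(r + r) = 9 + 1/(2*r))
u = 2861/455 (u = 53/(9 + (½)/(-2)) - 15/(-65) = 53/(9 + (½)*(-½)) - 15*(-1/65) = 53/(9 - ¼) + 3/13 = 53/(35/4) + 3/13 = 53*(4/35) + 3/13 = 212/35 + 3/13 = 2861/455 ≈ 6.2879)
(15059 + N(u, -112))/(26346 - 41319) = (15059 + 2861/455)/(26346 - 41319) = (6854706/455)/(-14973) = (6854706/455)*(-1/14973) = -2284902/2270905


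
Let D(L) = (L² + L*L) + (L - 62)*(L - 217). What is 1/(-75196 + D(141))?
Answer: -1/41438 ≈ -2.4132e-5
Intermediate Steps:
D(L) = 2*L² + (-217 + L)*(-62 + L) (D(L) = (L² + L²) + (-62 + L)*(-217 + L) = 2*L² + (-217 + L)*(-62 + L))
1/(-75196 + D(141)) = 1/(-75196 + (13454 - 279*141 + 3*141²)) = 1/(-75196 + (13454 - 39339 + 3*19881)) = 1/(-75196 + (13454 - 39339 + 59643)) = 1/(-75196 + 33758) = 1/(-41438) = -1/41438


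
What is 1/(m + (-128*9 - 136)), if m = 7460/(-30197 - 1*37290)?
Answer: -67487/86930716 ≈ -0.00077633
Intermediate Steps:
m = -7460/67487 (m = 7460/(-30197 - 37290) = 7460/(-67487) = 7460*(-1/67487) = -7460/67487 ≈ -0.11054)
1/(m + (-128*9 - 136)) = 1/(-7460/67487 + (-128*9 - 136)) = 1/(-7460/67487 + (-1152 - 136)) = 1/(-7460/67487 - 1288) = 1/(-86930716/67487) = -67487/86930716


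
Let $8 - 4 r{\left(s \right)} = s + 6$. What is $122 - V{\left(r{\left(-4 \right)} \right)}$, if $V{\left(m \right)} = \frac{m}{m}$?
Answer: $121$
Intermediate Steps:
$r{\left(s \right)} = \frac{1}{2} - \frac{s}{4}$ ($r{\left(s \right)} = 2 - \frac{s + 6}{4} = 2 - \frac{6 + s}{4} = 2 - \left(\frac{3}{2} + \frac{s}{4}\right) = \frac{1}{2} - \frac{s}{4}$)
$V{\left(m \right)} = 1$
$122 - V{\left(r{\left(-4 \right)} \right)} = 122 - 1 = 121$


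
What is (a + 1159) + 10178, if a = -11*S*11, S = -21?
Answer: 13878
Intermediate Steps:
a = 2541 (a = -11*(-21)*11 = 231*11 = 2541)
(a + 1159) + 10178 = (2541 + 1159) + 10178 = 3700 + 10178 = 13878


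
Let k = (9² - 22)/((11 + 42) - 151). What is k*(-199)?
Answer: 11741/98 ≈ 119.81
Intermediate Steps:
k = -59/98 (k = (81 - 22)/(53 - 151) = 59/(-98) = 59*(-1/98) = -59/98 ≈ -0.60204)
k*(-199) = -59/98*(-199) = 11741/98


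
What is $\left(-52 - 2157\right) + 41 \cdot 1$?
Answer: $-2168$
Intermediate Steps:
$\left(-52 - 2157\right) + 41 \cdot 1 = -2209 + 41 = -2168$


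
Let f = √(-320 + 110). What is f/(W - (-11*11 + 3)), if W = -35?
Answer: I*√210/83 ≈ 0.17459*I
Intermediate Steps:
f = I*√210 (f = √(-210) = I*√210 ≈ 14.491*I)
f/(W - (-11*11 + 3)) = (I*√210)/(-35 - (-11*11 + 3)) = (I*√210)/(-35 - (-121 + 3)) = (I*√210)/(-35 - 1*(-118)) = (I*√210)/(-35 + 118) = (I*√210)/83 = (I*√210)*(1/83) = I*√210/83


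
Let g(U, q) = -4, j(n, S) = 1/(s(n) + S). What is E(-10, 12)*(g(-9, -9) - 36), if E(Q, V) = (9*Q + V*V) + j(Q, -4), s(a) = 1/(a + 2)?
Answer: -70960/33 ≈ -2150.3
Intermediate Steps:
s(a) = 1/(2 + a)
j(n, S) = 1/(S + 1/(2 + n)) (j(n, S) = 1/(1/(2 + n) + S) = 1/(S + 1/(2 + n)))
E(Q, V) = V**2 + 9*Q + (2 + Q)/(-7 - 4*Q) (E(Q, V) = (9*Q + V*V) + (2 + Q)/(1 - 4*(2 + Q)) = (9*Q + V**2) + (2 + Q)/(1 + (-8 - 4*Q)) = (V**2 + 9*Q) + (2 + Q)/(-7 - 4*Q) = V**2 + 9*Q + (2 + Q)/(-7 - 4*Q))
E(-10, 12)*(g(-9, -9) - 36) = ((-2 - 1*(-10) + (7 + 4*(-10))*(12**2 + 9*(-10)))/(7 + 4*(-10)))*(-4 - 36) = ((-2 + 10 + (7 - 40)*(144 - 90))/(7 - 40))*(-40) = ((-2 + 10 - 33*54)/(-33))*(-40) = -(-2 + 10 - 1782)/33*(-40) = -1/33*(-1774)*(-40) = (1774/33)*(-40) = -70960/33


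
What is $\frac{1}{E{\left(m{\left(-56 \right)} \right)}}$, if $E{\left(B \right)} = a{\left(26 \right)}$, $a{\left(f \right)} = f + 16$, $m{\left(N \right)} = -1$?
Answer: $\frac{1}{42} \approx 0.02381$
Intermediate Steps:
$a{\left(f \right)} = 16 + f$
$E{\left(B \right)} = 42$ ($E{\left(B \right)} = 16 + 26 = 42$)
$\frac{1}{E{\left(m{\left(-56 \right)} \right)}} = \frac{1}{42}$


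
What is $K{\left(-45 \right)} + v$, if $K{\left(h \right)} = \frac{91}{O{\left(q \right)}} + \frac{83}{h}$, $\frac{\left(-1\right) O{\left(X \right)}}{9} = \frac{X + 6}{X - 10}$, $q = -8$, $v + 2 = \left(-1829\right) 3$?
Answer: $- \frac{251183}{45} \approx -5581.8$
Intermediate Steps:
$v = -5489$ ($v = -2 - 5487 = -5489$)
$O{\left(X \right)} = - \frac{9 \left(6 + X\right)}{-10 + X}$ ($O{\left(X \right)} = - 9 \frac{X + 6}{X - 10} = - 9 \frac{6 + X}{-10 + X} = - \frac{9 \left(6 + X\right)}{-10 + X}$)
$K{\left(h \right)} = -91 + \frac{83}{h}$ ($K{\left(h \right)} = \frac{91}{9 \frac{1}{-10 - 8} \left(-6 - -8\right)} + \frac{83}{h} = \frac{91}{9 \frac{1}{-18} \left(-6 + 8\right)} + \frac{83}{h} = \frac{91}{9 \left(- \frac{1}{18}\right) 2} + \frac{83}{h} = \frac{91}{-1} + \frac{83}{h} = 91 \left(-1\right) + \frac{83}{h} = -91 + \frac{83}{h}$)
$K{\left(-45 \right)} + v = \left(-91 + \frac{83}{-45}\right) - 5489 = \left(-91 + 83 \left(- \frac{1}{45}\right)\right) - 5489 = \left(-91 - \frac{83}{45}\right) - 5489 = - \frac{4178}{45} - 5489 = - \frac{251183}{45}$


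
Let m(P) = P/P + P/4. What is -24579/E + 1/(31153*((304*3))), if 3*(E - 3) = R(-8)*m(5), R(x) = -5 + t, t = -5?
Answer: 155183809633/28411536 ≈ 5462.0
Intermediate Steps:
R(x) = -10 (R(x) = -5 - 5 = -10)
m(P) = 1 + P/4 (m(P) = 1 + P*(1/4) = 1 + P/4)
E = -9/2 (E = 3 + (-10*(1 + (1/4)*5))/3 = 3 + (-10*(1 + 5/4))/3 = 3 + (-10*9/4)/3 = 3 + (1/3)*(-45/2) = 3 - 15/2 = -9/2 ≈ -4.5000)
-24579/E + 1/(31153*((304*3))) = -24579/(-9/2) + 1/(31153*((304*3))) = -24579*(-2/9) + (1/31153)/912 = 5462 + (1/31153)*(1/912) = 5462 + 1/28411536 = 155183809633/28411536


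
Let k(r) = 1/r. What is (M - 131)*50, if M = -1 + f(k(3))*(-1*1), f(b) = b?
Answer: -19850/3 ≈ -6616.7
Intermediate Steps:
M = -4/3 (M = -1 + (-1*1)/3 = -1 + (1/3)*(-1) = -1 - 1/3 = -4/3 ≈ -1.3333)
(M - 131)*50 = (-4/3 - 131)*50 = -397/3*50 = -19850/3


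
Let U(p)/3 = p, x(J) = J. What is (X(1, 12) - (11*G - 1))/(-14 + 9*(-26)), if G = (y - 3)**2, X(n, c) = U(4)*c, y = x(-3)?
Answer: 251/248 ≈ 1.0121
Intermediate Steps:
U(p) = 3*p
y = -3
X(n, c) = 12*c (X(n, c) = (3*4)*c = 12*c)
G = 36 (G = (-3 - 3)**2 = (-6)**2 = 36)
(X(1, 12) - (11*G - 1))/(-14 + 9*(-26)) = (12*12 - (11*36 - 1))/(-14 + 9*(-26)) = (144 - (396 - 1))/(-14 - 234) = (144 - 1*395)/(-248) = (144 - 395)*(-1/248) = -251*(-1/248) = 251/248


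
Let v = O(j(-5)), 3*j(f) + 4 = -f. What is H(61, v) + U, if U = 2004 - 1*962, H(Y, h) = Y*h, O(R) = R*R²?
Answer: 28195/27 ≈ 1044.3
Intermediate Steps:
j(f) = -4/3 - f/3 (j(f) = -4/3 + (-f)/3 = -4/3 - f/3)
O(R) = R³
v = 1/27 (v = (-4/3 - ⅓*(-5))³ = (-4/3 + 5/3)³ = (⅓)³ = 1/27 ≈ 0.037037)
U = 1042 (U = 2004 - 962 = 1042)
H(61, v) + U = 61*(1/27) + 1042 = 61/27 + 1042 = 28195/27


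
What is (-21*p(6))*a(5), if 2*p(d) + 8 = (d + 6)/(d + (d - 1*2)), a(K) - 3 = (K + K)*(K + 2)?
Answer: 26061/5 ≈ 5212.2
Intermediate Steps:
a(K) = 3 + 2*K*(2 + K) (a(K) = 3 + (K + K)*(K + 2) = 3 + (2*K)*(2 + K) = 3 + 2*K*(2 + K))
p(d) = -4 + (6 + d)/(2*(-2 + 2*d)) (p(d) = -4 + ((d + 6)/(d + (d - 1*2)))/2 = -4 + ((6 + d)/(d + (d - 2)))/2 = -4 + ((6 + d)/(d + (-2 + d)))/2 = -4 + ((6 + d)/(-2 + 2*d))/2 = -4 + (6 + d)/(2*(-2 + 2*d)))
(-21*p(6))*a(5) = (-21*(22 - 15*6)/(4*(-1 + 6)))*(3 + 2*5**2 + 4*5) = (-21*(22 - 90)/(4*5))*(3 + 2*25 + 20) = (-21*(-68)/(4*5))*(3 + 50 + 20) = -21*(-17/5)*73 = (357/5)*73 = 26061/5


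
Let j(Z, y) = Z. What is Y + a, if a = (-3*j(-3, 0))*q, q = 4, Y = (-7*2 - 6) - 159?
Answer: -143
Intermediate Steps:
Y = -179 (Y = (-14 - 6) - 159 = -20 - 159 = -179)
a = 36 (a = -3*(-3)*4 = 9*4 = 36)
Y + a = -179 + 36 = -143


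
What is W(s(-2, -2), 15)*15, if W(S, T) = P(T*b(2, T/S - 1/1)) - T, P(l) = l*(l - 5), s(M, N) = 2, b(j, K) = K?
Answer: 540225/4 ≈ 1.3506e+5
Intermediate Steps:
P(l) = l*(-5 + l)
W(S, T) = -T + T*(-1 + T/S)*(-5 + T*(-1 + T/S)) (W(S, T) = (T*(T/S - 1/1))*(-5 + T*(T/S - 1/1)) - T = (T*(T/S - 1*1))*(-5 + T*(T/S - 1*1)) - T = (T*(T/S - 1))*(-5 + T*(T/S - 1)) - T = (T*(-1 + T/S))*(-5 + T*(-1 + T/S)) - T = T*(-1 + T/S)*(-5 + T*(-1 + T/S)) - T = -T + T*(-1 + T/S)*(-5 + T*(-1 + T/S)))
W(s(-2, -2), 15)*15 = (15*(-1*2**2 + (15 - 1*2)*(-5*2 + 15*(15 - 1*2)))/2**2)*15 = (15*(1/4)*(-1*4 + (15 - 2)*(-10 + 15*(15 - 2))))*15 = (15*(1/4)*(-4 + 13*(-10 + 15*13)))*15 = (15*(1/4)*(-4 + 13*(-10 + 195)))*15 = (15*(1/4)*(-4 + 13*185))*15 = (15*(1/4)*(-4 + 2405))*15 = (15*(1/4)*2401)*15 = (36015/4)*15 = 540225/4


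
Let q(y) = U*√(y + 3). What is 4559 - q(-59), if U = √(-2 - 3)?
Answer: 4559 + 2*√70 ≈ 4575.7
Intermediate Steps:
U = I*√5 (U = √(-5) = I*√5 ≈ 2.2361*I)
q(y) = I*√5*√(3 + y) (q(y) = (I*√5)*√(y + 3) = (I*√5)*√(3 + y) = I*√5*√(3 + y))
4559 - q(-59) = 4559 - I*√5*√(3 - 59) = 4559 - I*√5*√(-56) = 4559 - I*√5*2*I*√14 = 4559 - (-2)*√70 = 4559 + 2*√70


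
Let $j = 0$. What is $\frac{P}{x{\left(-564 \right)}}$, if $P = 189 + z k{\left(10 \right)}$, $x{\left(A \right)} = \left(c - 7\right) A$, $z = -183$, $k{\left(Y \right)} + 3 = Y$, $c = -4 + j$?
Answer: $- \frac{91}{517} \approx -0.17602$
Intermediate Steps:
$c = -4$ ($c = -4 + 0 = -4$)
$k{\left(Y \right)} = -3 + Y$
$x{\left(A \right)} = - 11 A$ ($x{\left(A \right)} = \left(-4 - 7\right) A = - 11 A$)
$P = -1092$ ($P = 189 - 183 \left(-3 + 10\right) = 189 - 1281 = -1092$)
$\frac{P}{x{\left(-564 \right)}} = - \frac{1092}{\left(-11\right) \left(-564\right)} = - \frac{1092}{6204} = \left(-1092\right) \frac{1}{6204} = - \frac{91}{517}$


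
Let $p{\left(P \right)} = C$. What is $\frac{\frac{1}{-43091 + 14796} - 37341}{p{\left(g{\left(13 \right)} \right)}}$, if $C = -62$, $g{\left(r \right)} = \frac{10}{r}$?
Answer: $\frac{528281798}{877145} \approx 602.27$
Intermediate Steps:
$p{\left(P \right)} = -62$
$\frac{\frac{1}{-43091 + 14796} - 37341}{p{\left(g{\left(13 \right)} \right)}} = \frac{\frac{1}{-43091 + 14796} - 37341}{-62} = \left(\frac{1}{-28295} - 37341\right) \left(- \frac{1}{62}\right) = \left(- \frac{1}{28295} - 37341\right) \left(- \frac{1}{62}\right) = \left(- \frac{1056563596}{28295}\right) \left(- \frac{1}{62}\right) = \frac{528281798}{877145}$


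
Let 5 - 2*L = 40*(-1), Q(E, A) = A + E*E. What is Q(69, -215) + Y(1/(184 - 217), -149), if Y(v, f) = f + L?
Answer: 8839/2 ≈ 4419.5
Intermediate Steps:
Q(E, A) = A + E²
L = 45/2 (L = 5/2 - 20*(-1) = 5/2 - ½*(-40) = 5/2 + 20 = 45/2 ≈ 22.500)
Y(v, f) = 45/2 + f (Y(v, f) = f + 45/2 = 45/2 + f)
Q(69, -215) + Y(1/(184 - 217), -149) = (-215 + 69²) + (45/2 - 149) = (-215 + 4761) - 253/2 = 4546 - 253/2 = 8839/2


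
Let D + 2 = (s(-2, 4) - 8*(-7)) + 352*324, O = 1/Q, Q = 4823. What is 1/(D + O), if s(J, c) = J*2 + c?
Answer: 4823/550313947 ≈ 8.7641e-6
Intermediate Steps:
s(J, c) = c + 2*J (s(J, c) = 2*J + c = c + 2*J)
O = 1/4823 ≈ 0.00020734
D = 114102 (D = -2 + (((4 + 2*(-2)) - 8*(-7)) + 352*324) = -2 + (((4 - 4) + 56) + 114048) = -2 + ((0 + 56) + 114048) = -2 + (56 + 114048) = -2 + 114104 = 114102)
1/(D + O) = 1/(114102 + 1/4823) = 1/(550313947/4823) = 4823/550313947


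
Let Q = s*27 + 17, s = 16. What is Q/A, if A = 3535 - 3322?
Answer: 449/213 ≈ 2.1080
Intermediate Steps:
A = 213
Q = 449 (Q = 16*27 + 17 = 432 + 17 = 449)
Q/A = 449/213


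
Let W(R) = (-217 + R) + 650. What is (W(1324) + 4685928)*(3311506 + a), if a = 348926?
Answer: 17158952179920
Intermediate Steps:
W(R) = 433 + R
(W(1324) + 4685928)*(3311506 + a) = ((433 + 1324) + 4685928)*(3311506 + 348926) = (1757 + 4685928)*3660432 = 4687685*3660432 = 17158952179920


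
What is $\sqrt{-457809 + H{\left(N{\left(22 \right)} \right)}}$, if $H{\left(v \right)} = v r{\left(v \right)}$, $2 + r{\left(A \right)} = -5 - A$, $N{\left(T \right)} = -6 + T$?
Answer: $i \sqrt{458177} \approx 676.89 i$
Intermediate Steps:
$r{\left(A \right)} = -7 - A$ ($r{\left(A \right)} = -2 - \left(5 + A\right) = -7 - A$)
$H{\left(v \right)} = v \left(-7 - v\right)$
$\sqrt{-457809 + H{\left(N{\left(22 \right)} \right)}} = \sqrt{-457809 - \left(-6 + 22\right) \left(7 + \left(-6 + 22\right)\right)} = \sqrt{-457809 - 16 \left(7 + 16\right)} = \sqrt{-457809 - 16 \cdot 23} = \sqrt{-457809 - 368} = \sqrt{-458177} = i \sqrt{458177}$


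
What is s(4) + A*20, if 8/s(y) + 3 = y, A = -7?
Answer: -132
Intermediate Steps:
s(y) = 8/(-3 + y)
s(4) + A*20 = 8/(-3 + 4) - 7*20 = 8/1 - 140 = 8*1 - 140 = 8 - 140 = -132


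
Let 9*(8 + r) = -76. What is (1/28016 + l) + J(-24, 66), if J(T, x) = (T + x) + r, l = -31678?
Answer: -7980973943/252144 ≈ -31652.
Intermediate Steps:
r = -148/9 (r = -8 + (⅑)*(-76) = -8 - 76/9 = -148/9 ≈ -16.444)
J(T, x) = -148/9 + T + x (J(T, x) = (T + x) - 148/9 = -148/9 + T + x)
(1/28016 + l) + J(-24, 66) = (1/28016 - 31678) + (-148/9 - 24 + 66) = (1/28016 - 31678) + 230/9 = -887490847/28016 + 230/9 = -7980973943/252144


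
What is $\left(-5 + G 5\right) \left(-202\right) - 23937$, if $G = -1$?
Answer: $-21917$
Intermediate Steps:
$\left(-5 + G 5\right) \left(-202\right) - 23937 = \left(-5 - 5\right) \left(-202\right) - 23937 = \left(-10\right) \left(-202\right) - 23937 = 2020 - 23937 = -21917$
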